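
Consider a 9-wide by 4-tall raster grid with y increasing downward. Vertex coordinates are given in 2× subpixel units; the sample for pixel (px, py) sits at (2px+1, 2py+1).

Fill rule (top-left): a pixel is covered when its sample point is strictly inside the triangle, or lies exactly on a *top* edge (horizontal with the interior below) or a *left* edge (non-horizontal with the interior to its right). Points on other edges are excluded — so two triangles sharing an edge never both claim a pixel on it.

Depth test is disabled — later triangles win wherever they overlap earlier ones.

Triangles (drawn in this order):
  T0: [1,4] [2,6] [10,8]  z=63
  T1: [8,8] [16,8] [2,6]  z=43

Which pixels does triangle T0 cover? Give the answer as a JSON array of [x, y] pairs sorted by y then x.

T0:
  2·area = 14  (B↔C swapped to make it positive)
  edge (1, 4)→(10, 8): d=(9,4) right/bottom  bias=-1
  edge (10, 8)→(2, 6): d=(-8,-2) top-left  bias=+0
  edge (2, 6)→(1, 4): d=(-1,-2) top-left  bias=+0
    (1,2)@(3, 5): e=[1,10,3] → █
    (2,2)@(5, 5): e=[-7,14,7] → ·
    (1,3)@(3, 7): e=[19,-6,1] → ·
    (3,3)@(7, 7): e=[3,2,9] → █
    (4,3)@(9, 7): e=[-5,6,13] → ·
  covered (2 px):
    · · · · · · · · ·
    · · · · · · · · ·
    · █ · · · · · · ·
    · · · █ · · · · ·
T1:
  2·area = 16  (B↔C swapped to make it positive)
  edge (8, 8)→(2, 6): d=(-6,-2) top-left  bias=+0
  edge (2, 6)→(16, 8): d=(14,2) right/bottom  bias=-1
  edge (16, 8)→(8, 8): d=(-8,0) right/bottom  bias=-1
    (2,3)@(5, 7): e=[0,8,8] → █  [on edge]
    (3,3)@(7, 7): e=[4,4,8] → █
    (4,3)@(9, 7): e=[8,0,8] → ·  [on edge]
  covered (2 px):
    · · · · · · · · ·
    · · · · · · · · ·
    · · · · · · · · ·
    · · █ █ · · · · ·

Final: [[1,2],[3,3]]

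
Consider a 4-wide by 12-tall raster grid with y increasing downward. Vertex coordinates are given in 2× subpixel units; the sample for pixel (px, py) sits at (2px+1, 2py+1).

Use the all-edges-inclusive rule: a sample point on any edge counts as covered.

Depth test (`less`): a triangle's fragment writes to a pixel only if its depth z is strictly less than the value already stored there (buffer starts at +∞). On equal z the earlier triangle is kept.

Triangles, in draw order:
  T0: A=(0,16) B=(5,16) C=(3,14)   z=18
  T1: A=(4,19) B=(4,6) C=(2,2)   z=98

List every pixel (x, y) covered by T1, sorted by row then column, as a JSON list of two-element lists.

T0:
  2·area = 10  (B↔C swapped to make it positive)
  edge (0, 16)→(3, 14): d=(3,-2) inclusive
  edge (3, 14)→(5, 16): d=(2,2) inclusive
  edge (5, 16)→(0, 16): d=(-5,0) inclusive
    (1,7)@(3, 15): e=[3,2,5] → █
    (2,7)@(5, 15): e=[7,-2,5] → ·
    (1,8)@(3, 17): e=[9,6,-5] → ·
  covered (1 px):
    · · · ·
    · · · ·
    · · · ·
    · · · ·
    · · · ·
    · · · ·
    · · · ·
    · █ · ·
    · · · ·
    · · · ·
    · · · ·
    · · · ·
T1:
  2·area = 26  (B↔C swapped to make it positive)
  edge (4, 19)→(2, 2): d=(-2,-17) inclusive
  edge (2, 2)→(4, 6): d=(2,4) inclusive
  edge (4, 6)→(4, 19): d=(0,13) inclusive
    (1,2)@(3, 5): e=[11,2,13] → █
    (2,2)@(5, 5): e=[45,-6,-13] → ·
    (1,3)@(3, 7): e=[7,6,13] → █
    (2,3)@(5, 7): e=[41,-2,-13] → ·
    (1,4)@(3, 9): e=[3,10,13] → █
    (2,4)@(5, 9): e=[37,2,-13] → ·
    (1,5)@(3, 11): e=[-1,14,13] → ·
  covered (3 px):
    · · · ·
    · · · ·
    · █ · ·
    · █ · ·
    · █ · ·
    · · · ·
    · · · ·
    · · · ·
    · · · ·
    · · · ·
    · · · ·
    · · · ·

Answer: [[1,2],[1,3],[1,4]]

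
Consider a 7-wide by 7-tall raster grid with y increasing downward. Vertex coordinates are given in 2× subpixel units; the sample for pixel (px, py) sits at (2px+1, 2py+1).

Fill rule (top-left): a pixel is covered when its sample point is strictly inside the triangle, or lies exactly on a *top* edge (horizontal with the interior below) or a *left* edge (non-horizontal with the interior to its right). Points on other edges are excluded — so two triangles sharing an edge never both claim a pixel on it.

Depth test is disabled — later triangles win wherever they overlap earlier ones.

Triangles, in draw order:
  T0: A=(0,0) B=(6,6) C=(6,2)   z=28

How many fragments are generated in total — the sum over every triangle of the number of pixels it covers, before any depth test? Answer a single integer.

T0:
  2·area = 24  (B↔C swapped to make it positive)
  edge (0, 0)→(6, 2): d=(6,2) right/bottom  bias=-1
  edge (6, 2)→(6, 6): d=(0,4) right/bottom  bias=-1
  edge (6, 6)→(0, 0): d=(-6,-6) top-left  bias=+0
    (0,0)@(1, 1): e=[4,20,0] → #  [on edge]
    (1,0)@(3, 1): e=[0,12,12] → ·  [on edge]
    (0,1)@(1, 3): e=[16,20,-12] → ·
    (1,1)@(3, 3): e=[12,12,0] → #  [on edge]
    (2,1)@(5, 3): e=[8,4,12] → #
    (3,1)@(7, 3): e=[4,-4,24] → ·
    (4,1)@(9, 3): e=[0,-12,36] → ·  [on edge]
    (1,2)@(3, 5): e=[24,12,-12] → ·
    (2,2)@(5, 5): e=[20,4,0] → #  [on edge]
    (3,2)@(7, 5): e=[16,-4,12] → ·
    (2,3)@(5, 7): e=[32,4,-12] → ·
    (3,3)@(7, 7): e=[28,-4,0] → ·  [on edge]
    (4,4)@(9, 9): e=[36,-12,0] → ·  [on edge]
    (5,5)@(11, 11): e=[44,-20,0] → ·  [on edge]
    (6,6)@(13, 13): e=[52,-28,0] → ·  [on edge]
  covered (4 px):
    # · · · · · ·
    · # # · · · ·
    · · # · · · ·
    · · · · · · ·
    · · · · · · ·
    · · · · · · ·
    · · · · · · ·

Result: 4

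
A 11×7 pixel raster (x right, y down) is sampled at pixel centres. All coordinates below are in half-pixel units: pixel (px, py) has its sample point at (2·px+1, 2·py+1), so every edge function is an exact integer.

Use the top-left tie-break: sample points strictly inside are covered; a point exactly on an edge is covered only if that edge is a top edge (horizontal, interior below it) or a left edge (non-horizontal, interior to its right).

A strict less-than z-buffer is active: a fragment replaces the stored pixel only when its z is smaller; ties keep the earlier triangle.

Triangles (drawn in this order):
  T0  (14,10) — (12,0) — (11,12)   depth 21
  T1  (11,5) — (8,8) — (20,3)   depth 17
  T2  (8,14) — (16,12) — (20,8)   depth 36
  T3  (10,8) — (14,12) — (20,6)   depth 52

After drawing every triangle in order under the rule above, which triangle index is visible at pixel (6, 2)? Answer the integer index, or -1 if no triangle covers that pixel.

T0:
  2·area = 34  (B↔C swapped to make it positive)
  edge (14, 10)→(11, 12): d=(-3,2) right/bottom  bias=-1
  edge (11, 12)→(12, 0): d=(1,-12) top-left  bias=+0
  edge (12, 0)→(14, 10): d=(2,10) right/bottom  bias=-1
    (6,2)@(13, 5): e=[17,17,0] → ·  [on edge]
    (6,3)@(13, 7): e=[11,19,4] → █
    (7,3)@(15, 7): e=[7,43,-16] → ·
    (6,4)@(13, 9): e=[5,21,8] → █
    (7,4)@(15, 9): e=[1,45,-12] → ·
    (6,5)@(13, 11): e=[-1,23,12] → ·
  covered (2 px):
    · · · · · · · · · · ·
    · · · · · · · · · · ·
    · · · · · · · · · · ·
    · · · · · · █ · · · ·
    · · · · · · █ · · · ·
    · · · · · · · · · · ·
    · · · · · · · · · · ·
T1:
  2·area = 21  (B↔C swapped to make it positive)
  edge (11, 5)→(20, 3): d=(9,-2) top-left  bias=+0
  edge (20, 3)→(8, 8): d=(-12,5) right/bottom  bias=-1
  edge (8, 8)→(11, 5): d=(3,-3) top-left  bias=+0
    (7,0)@(15, 1): e=[-28,49,0] → ·  [on edge]
    (6,1)@(13, 3): e=[-14,35,0] → ·  [on edge]
    (5,2)@(11, 5): e=[0,21,0] → █  [on edge]
    (6,2)@(13, 5): e=[4,11,6] → █
    (7,2)@(15, 5): e=[8,1,12] → █
    (8,2)@(17, 5): e=[12,-9,18] → ·
    (4,3)@(9, 7): e=[14,7,0] → █  [on edge]
    (5,3)@(11, 7): e=[18,-3,6] → ·
    (6,3)@(13, 7): e=[22,-13,12] → ·
    (7,3)@(15, 7): e=[26,-23,18] → ·
    (3,4)@(7, 9): e=[28,-7,0] → ·  [on edge]
    (4,4)@(9, 9): e=[32,-17,6] → ·
    (2,5)@(5, 11): e=[42,-21,0] → ·  [on edge]
    (1,6)@(3, 13): e=[56,-35,0] → ·  [on edge]
  covered (4 px):
    · · · · · · · · · · ·
    · · · · · · · · · · ·
    · · · · · █ █ █ · · ·
    · · · · █ · · · · · ·
    · · · · · · · · · · ·
    · · · · · · · · · · ·
    · · · · · · · · · · ·
T2:
  2·area = 24  (B↔C swapped to make it positive)
  edge (8, 14)→(20, 8): d=(12,-6) top-left  bias=+0
  edge (20, 8)→(16, 12): d=(-4,4) right/bottom  bias=-1
  edge (16, 12)→(8, 14): d=(-8,2) right/bottom  bias=-1
    (10,3)@(21, 7): e=[-6,0,30] → ·  [on edge]
    (9,4)@(19, 9): e=[6,0,18] → ·  [on edge]
    (7,5)@(15, 11): e=[6,8,10] → █
    (8,5)@(17, 11): e=[18,0,6] → ·  [on edge]
    (5,6)@(11, 13): e=[6,16,2] → █
    (6,6)@(13, 13): e=[18,8,-2] → ·
    (7,6)@(15, 13): e=[30,0,-6] → ·  [on edge]
  covered (2 px):
    · · · · · · · · · · ·
    · · · · · · · · · · ·
    · · · · · · · · · · ·
    · · · · · · · · · · ·
    · · · · · · · · · · ·
    · · · · · · · █ · · ·
    · · · · · █ · · · · ·
T3:
  2·area = 48  (B↔C swapped to make it positive)
  edge (10, 8)→(20, 6): d=(10,-2) top-left  bias=+0
  edge (20, 6)→(14, 12): d=(-6,6) right/bottom  bias=-1
  edge (14, 12)→(10, 8): d=(-4,-4) top-left  bias=+0
    (1,0)@(3, 1): e=[-84,132,0] → ·  [on edge]
    (2,1)@(5, 3): e=[-60,108,0] → ·  [on edge]
    (3,2)@(7, 5): e=[-36,84,0] → ·  [on edge]
    (10,2)@(21, 5): e=[-8,0,56] → ·  [on edge]
    (4,3)@(9, 7): e=[-12,60,0] → ·  [on edge]
    (7,3)@(15, 7): e=[0,24,24] → █  [on edge]
    (8,3)@(17, 7): e=[4,12,32] → █
    (9,3)@(19, 7): e=[8,0,40] → ·  [on edge]
    (2,4)@(5, 9): e=[0,72,-24] → ·  [on edge]
    (5,4)@(11, 9): e=[12,36,0] → █  [on edge]
    (6,4)@(13, 9): e=[16,24,8] → █
    (8,4)@(17, 9): e=[24,0,24] → ·  [on edge]
    (6,5)@(13, 11): e=[36,12,0] → █  [on edge]
    (7,5)@(15, 11): e=[40,0,8] → ·  [on edge]
    (6,6)@(13, 13): e=[56,0,-8] → ·  [on edge]
    (7,6)@(15, 13): e=[60,-12,0] → ·  [on edge]
  covered (6 px):
    · · · · · · · · · · ·
    · · · · · · · · · · ·
    · · · · · · · · · · ·
    · · · · · · · █ █ · ·
    · · · · · █ █ █ · · ·
    · · · · · · █ · · · ·
    · · · · · · · · · · ·

Z-buffer (winner per pixel, '.' = empty):
  . . . . . . . . . . .
  . . . . . . . . . . .
  . . . . . 1 1 1 . . .
  . . . . 1 . 0 3 3 . .
  . . . . . 3 0 3 . . .
  . . . . . . 3 2 . . .
  . . . . . 2 . . . . .

Final: 1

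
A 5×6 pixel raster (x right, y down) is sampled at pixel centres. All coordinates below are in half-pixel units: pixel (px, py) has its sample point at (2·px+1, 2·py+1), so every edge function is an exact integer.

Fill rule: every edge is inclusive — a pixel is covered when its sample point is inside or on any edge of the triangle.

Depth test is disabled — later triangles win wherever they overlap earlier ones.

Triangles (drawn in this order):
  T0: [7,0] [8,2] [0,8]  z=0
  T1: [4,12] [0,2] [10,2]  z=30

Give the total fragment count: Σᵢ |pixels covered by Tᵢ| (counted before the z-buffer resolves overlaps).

T0:
  2·area = 22
  edge (7, 0)→(8, 2): d=(1,2) inclusive
  edge (8, 2)→(0, 8): d=(-8,6) inclusive
  edge (0, 8)→(7, 0): d=(7,-8) inclusive
    (3,0)@(7, 1): e=[1,14,7] → █
    (4,0)@(9, 1): e=[-3,2,23] → ·
    (2,1)@(5, 3): e=[7,10,5] → █
    (3,1)@(7, 3): e=[3,-2,21] → ·
    (1,2)@(3, 5): e=[13,6,3] → █
    (2,2)@(5, 5): e=[9,-6,19] → ·
    (0,3)@(1, 7): e=[19,2,1] → █
    (1,3)@(3, 7): e=[15,-10,17] → ·
    (0,4)@(1, 9): e=[21,-14,15] → ·
  covered (4 px):
    · · · █ ·
    · · █ · ·
    · █ · · ·
    █ · · · ·
    · · · · ·
    · · · · ·
T1:
  2·area = 100
  edge (4, 12)→(0, 2): d=(-4,-10) inclusive
  edge (0, 2)→(10, 2): d=(10,0) inclusive
  edge (10, 2)→(4, 12): d=(-6,10) inclusive
    (0,1)@(1, 3): e=[6,10,84] → █
    (1,1)@(3, 3): e=[26,10,64] → █
    (2,1)@(5, 3): e=[46,10,44] → █
    (3,1)@(7, 3): e=[66,10,24] → █
    (4,1)@(9, 3): e=[86,10,4] → █
    (0,2)@(1, 5): e=[-2,30,72] → ·
    (1,2)@(3, 5): e=[18,30,52] → █
    (4,2)@(9, 5): e=[78,30,-8] → ·
    (1,3)@(3, 7): e=[10,50,40] → █
    (3,3)@(7, 7): e=[50,50,0] → █  [on edge]
    (4,3)@(9, 7): e=[70,50,-20] → ·
    (1,4)@(3, 9): e=[2,70,28] → █
  covered (13 px):
    · · · · ·
    █ █ █ █ █
    · █ █ █ ·
    · █ █ █ ·
    · █ █ · ·
    · · · · ·

Final: 17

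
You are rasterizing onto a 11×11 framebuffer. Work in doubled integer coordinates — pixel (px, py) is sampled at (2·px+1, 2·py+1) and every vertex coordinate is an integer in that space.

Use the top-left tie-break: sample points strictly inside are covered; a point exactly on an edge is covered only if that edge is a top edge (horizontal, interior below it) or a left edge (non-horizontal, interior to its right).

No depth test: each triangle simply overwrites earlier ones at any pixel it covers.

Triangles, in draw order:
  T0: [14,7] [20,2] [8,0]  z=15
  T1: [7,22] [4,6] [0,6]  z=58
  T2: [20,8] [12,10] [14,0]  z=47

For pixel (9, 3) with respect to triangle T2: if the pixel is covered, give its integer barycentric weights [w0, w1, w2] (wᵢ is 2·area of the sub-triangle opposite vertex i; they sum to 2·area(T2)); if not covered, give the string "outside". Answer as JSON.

T0:
  2·area = 72  (B↔C swapped to make it positive)
  edge (14, 7)→(8, 0): d=(-6,-7) top-left  bias=+0
  edge (8, 0)→(20, 2): d=(12,2) right/bottom  bias=-1
  edge (20, 2)→(14, 7): d=(-6,5) right/bottom  bias=-1
    (4,0)@(9, 1): e=[1,10,61] → X
    (5,0)@(11, 1): e=[15,6,51] → X
    (6,0)@(13, 1): e=[29,2,41] → X
    (7,0)@(15, 1): e=[43,-2,31] → .
    (4,1)@(9, 3): e=[-11,34,49] → .
    (5,1)@(11, 3): e=[3,30,39] → X
    (7,1)@(15, 3): e=[31,22,19] → X
    (8,1)@(17, 3): e=[45,18,9] → X
    (9,1)@(19, 3): e=[59,14,-1] → .
    (5,2)@(11, 5): e=[-9,54,27] → .
    (6,2)@(13, 5): e=[5,50,17] → X
    (8,2)@(17, 5): e=[33,42,-3] → .
  covered (9 px):
    . . . . X X X . . . .
    . . . . . X X X X . .
    . . . . . . X X . . .
    . . . . . . . . . . .
    . . . . . . . . . . .
    . . . . . . . . . . .
    . . . . . . . . . . .
    . . . . . . . . . . .
    . . . . . . . . . . .
    . . . . . . . . . . .
    . . . . . . . . . . .
T1:
  2·area = 64  (B↔C swapped to make it positive)
  edge (7, 22)→(0, 6): d=(-7,-16) top-left  bias=+0
  edge (0, 6)→(4, 6): d=(4,0) top-left  bias=+0
  edge (4, 6)→(7, 22): d=(3,16) right/bottom  bias=-1
    (0,3)@(1, 7): e=[9,4,51] → X
    (1,3)@(3, 7): e=[41,4,19] → X
    (2,3)@(5, 7): e=[73,4,-13] → .
    (0,4)@(1, 9): e=[-5,12,57] → .
    (1,4)@(3, 9): e=[27,12,25] → X
    (2,4)@(5, 9): e=[59,12,-7] → .
    (1,5)@(3, 11): e=[13,20,31] → X
    (2,5)@(5, 11): e=[45,20,-1] → .
    (1,6)@(3, 13): e=[-1,28,37] → .
    (2,6)@(5, 13): e=[31,28,5] → X
    (3,6)@(7, 13): e=[63,28,-27] → .
    (2,7)@(5, 15): e=[17,36,11] → X
  covered (7 px):
    . . . . . . . . . . .
    . . . . . . . . . . .
    . . . . . . . . . . .
    X X . . . . . . . . .
    . X . . . . . . . . .
    . X . . . . . . . . .
    . . X . . . . . . . .
    . . X . . . . . . . .
    . . X . . . . . . . .
    . . . . . . . . . . .
    . . . . . . . . . . .
T2:
  2·area = 76
  edge (20, 8)→(12, 10): d=(-8,2) right/bottom  bias=-1
  edge (12, 10)→(14, 0): d=(2,-10) top-left  bias=+0
  edge (14, 0)→(20, 8): d=(6,8) right/bottom  bias=-1
    (7,1)@(15, 3): e=[50,16,10] → X
    (8,1)@(17, 3): e=[46,36,-6] → .
    (6,2)@(13, 5): e=[38,0,38] → X  [on edge]
    (8,2)@(17, 5): e=[30,40,6] → X
    (9,2)@(19, 5): e=[26,60,-10] → .
    (6,3)@(13, 7): e=[22,4,50] → X
    (9,3)@(19, 7): e=[10,64,2] → X
    (10,3)@(21, 7): e=[6,84,-14] → .
    (6,4)@(13, 9): e=[6,8,62] → X
    (8,4)@(17, 9): e=[-2,48,30] → .
    (9,4)@(19, 9): e=[-6,68,14] → .
    (6,5)@(13, 11): e=[-10,12,74] → .
    (5,7)@(11, 15): e=[-38,0,114] → .  [on edge]
  covered (10 px):
    . . . . . . . . . . .
    . . . . . . . X . . .
    . . . . . . X X X . .
    . . . . . . X X X X .
    . . . . . . X X . . .
    . . . . . . . . . . .
    . . . . . . . . . . .
    . . . . . . . . . . .
    . . . . . . . . . . .
    . . . . . . . . . . .
    . . . . . . . . . . .

Answer: [64,2,10]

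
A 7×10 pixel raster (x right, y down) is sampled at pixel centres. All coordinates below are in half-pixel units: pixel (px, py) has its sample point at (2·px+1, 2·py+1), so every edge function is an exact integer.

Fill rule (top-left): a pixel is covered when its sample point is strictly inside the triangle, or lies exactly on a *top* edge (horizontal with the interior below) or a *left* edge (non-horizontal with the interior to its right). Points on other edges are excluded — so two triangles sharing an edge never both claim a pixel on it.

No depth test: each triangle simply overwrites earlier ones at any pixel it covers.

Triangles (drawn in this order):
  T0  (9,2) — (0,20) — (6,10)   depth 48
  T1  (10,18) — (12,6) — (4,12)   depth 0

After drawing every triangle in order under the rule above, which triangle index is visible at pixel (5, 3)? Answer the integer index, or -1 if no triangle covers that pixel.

T0:
  2·area = 18  (B↔C swapped to make it positive)
  edge (9, 2)→(6, 10): d=(-3,8) right/bottom  bias=-1
  edge (6, 10)→(0, 20): d=(-6,10) right/bottom  bias=-1
  edge (0, 20)→(9, 2): d=(9,-18) top-left  bias=+0
    (4,2)@(9, 5): e=[-9,0,27] → ·  [on edge]
    (3,3)@(7, 7): e=[1,8,9] → #
    (4,3)@(9, 7): e=[-15,-12,45] → ·
    (3,4)@(7, 9): e=[-5,-4,27] → ·
    (2,5)@(5, 11): e=[5,4,9] → #
    (3,5)@(7, 11): e=[-11,-16,45] → ·
    (2,6)@(5, 13): e=[-1,-8,27] → ·
    (1,7)@(3, 15): e=[9,0,9] → ·  [on edge]
  covered (2 px):
    · · · · · · ·
    · · · · · · ·
    · · · · · · ·
    · · · # · · ·
    · · · · · · ·
    · · # · · · ·
    · · · · · · ·
    · · · · · · ·
    · · · · · · ·
    · · · · · · ·
T1:
  2·area = 84  (B↔C swapped to make it positive)
  edge (10, 18)→(4, 12): d=(-6,-6) top-left  bias=+0
  edge (4, 12)→(12, 6): d=(8,-6) top-left  bias=+0
  edge (12, 6)→(10, 18): d=(-2,12) right/bottom  bias=-1
    (5,3)@(11, 7): e=[72,2,10] → #
    (6,3)@(13, 7): e=[84,14,-14] → ·
    (0,4)@(1, 9): e=[0,-42,126] → ·  [on edge]
    (4,4)@(9, 9): e=[48,6,30] → #
    (6,4)@(13, 9): e=[72,30,-18] → ·
    (1,5)@(3, 11): e=[0,-14,98] → ·  [on edge]
    (3,5)@(7, 11): e=[24,10,50] → #
    (6,5)@(13, 11): e=[60,46,-22] → ·
    (2,6)@(5, 13): e=[0,14,70] → #  [on edge]
    (5,6)@(11, 13): e=[36,50,-2] → ·
    (2,7)@(5, 15): e=[-12,30,66] → ·
    (3,7)@(7, 15): e=[0,42,42] → #  [on edge]
    (4,8)@(9, 17): e=[0,70,14] → #  [on edge]
    (5,9)@(11, 19): e=[0,98,-14] → ·  [on edge]
  covered (12 px):
    · · · · · · ·
    · · · · · · ·
    · · · · · · ·
    · · · · · # ·
    · · · · # # ·
    · · · # # # ·
    · · # # # · ·
    · · · # # · ·
    · · · · # · ·
    · · · · · · ·

Z-buffer (winner per pixel, '.' = empty):
  . . . . . . .
  . . . . . . .
  . . . . . . .
  . . . 0 . 1 .
  . . . . 1 1 .
  . . 0 1 1 1 .
  . . 1 1 1 . .
  . . . 1 1 . .
  . . . . 1 . .
  . . . . . . .

Answer: 1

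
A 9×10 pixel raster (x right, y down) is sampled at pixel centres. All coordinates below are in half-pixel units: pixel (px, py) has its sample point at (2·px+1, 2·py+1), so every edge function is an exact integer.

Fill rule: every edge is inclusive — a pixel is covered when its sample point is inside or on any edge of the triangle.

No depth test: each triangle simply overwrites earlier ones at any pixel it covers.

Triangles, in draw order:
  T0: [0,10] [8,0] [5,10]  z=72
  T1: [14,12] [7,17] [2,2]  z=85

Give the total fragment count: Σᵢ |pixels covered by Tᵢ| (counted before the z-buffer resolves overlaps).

T0:
  2·area = 50
  edge (0, 10)→(8, 0): d=(8,-10) inclusive
  edge (8, 0)→(5, 10): d=(-3,10) inclusive
  edge (5, 10)→(0, 10): d=(-5,0) inclusive
    (3,1)@(7, 3): e=[14,1,35] → X
    (4,1)@(9, 3): e=[34,-19,35] → .
    (2,2)@(5, 5): e=[10,15,25] → X
    (3,2)@(7, 5): e=[30,-5,25] → .
    (1,3)@(3, 7): e=[6,29,15] → X
    (3,3)@(7, 7): e=[46,-11,15] → .
    (0,4)@(1, 9): e=[2,43,5] → X
    (3,4)@(7, 9): e=[62,-17,5] → .
    (0,5)@(1, 11): e=[18,37,-5] → .
    (1,5)@(3, 11): e=[38,17,-5] → .
    (2,5)@(5, 11): e=[58,-3,-5] → .
  covered (7 px):
    . . . . . . . . .
    . . . X . . . . .
    . . X . . . . . .
    . X X . . . . . .
    X X X . . . . . .
    . . . . . . . . .
    . . . . . . . . .
    . . . . . . . . .
    . . . . . . . . .
    . . . . . . . . .
T1:
  2·area = 130
  edge (14, 12)→(7, 17): d=(-7,5) inclusive
  edge (7, 17)→(2, 2): d=(-5,-15) inclusive
  edge (2, 2)→(14, 12): d=(12,10) inclusive
    (1,1)@(3, 3): e=[118,10,2] → X
    (2,1)@(5, 3): e=[108,40,-18] → .
    (1,2)@(3, 5): e=[104,0,26] → X  [on edge]
    (2,2)@(5, 5): e=[94,30,6] → X
    (3,2)@(7, 5): e=[84,60,-14] → .
    (1,3)@(3, 7): e=[90,-10,50] → .
    (2,3)@(5, 7): e=[80,20,30] → X
    (3,3)@(7, 7): e=[70,50,10] → X
    (4,3)@(9, 7): e=[60,80,-10] → .
    (2,4)@(5, 9): e=[66,10,54] → X
    (4,4)@(9, 9): e=[46,70,14] → X
    (5,4)@(11, 9): e=[36,100,-6] → .
    (2,5)@(5, 11): e=[52,0,78] → X  [on edge]
    (3,8)@(7, 17): e=[0,0,130] → X  [on edge]
  covered (18 px):
    . . . . . . . . .
    . X . . . . . . .
    . X X . . . . . .
    . . X X . . . . .
    . . X X X . . . .
    . . X X X X . . .
    . . . X X X . . .
    . . . X X . . . .
    . . . X . . . . .
    . . . . . . . . .

Result: 25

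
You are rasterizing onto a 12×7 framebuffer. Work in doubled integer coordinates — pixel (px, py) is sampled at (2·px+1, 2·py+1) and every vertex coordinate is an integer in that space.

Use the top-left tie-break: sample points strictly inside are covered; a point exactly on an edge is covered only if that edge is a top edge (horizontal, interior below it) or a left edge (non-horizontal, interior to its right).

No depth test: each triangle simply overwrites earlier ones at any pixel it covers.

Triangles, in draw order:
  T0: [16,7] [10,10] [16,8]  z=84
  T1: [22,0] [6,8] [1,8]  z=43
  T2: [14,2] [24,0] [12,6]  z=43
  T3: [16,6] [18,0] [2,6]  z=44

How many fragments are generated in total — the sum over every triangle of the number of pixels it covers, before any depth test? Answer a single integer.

T0:
  2·area = 6  (B↔C swapped to make it positive)
  edge (16, 7)→(16, 8): d=(0,1) right/bottom  bias=-1
  edge (16, 8)→(10, 10): d=(-6,2) right/bottom  bias=-1
  edge (10, 10)→(16, 7): d=(6,-3) top-left  bias=+0
    (9,3)@(19, 7): e=[-3,0,9] → .  [on edge]
    (6,4)@(13, 9): e=[3,0,3] → .  [on edge]
    (3,5)@(7, 11): e=[9,0,-3] → .  [on edge]
    (0,6)@(1, 13): e=[15,0,-9] → .  [on edge]
  covered (0 px):
    . . . . . . . . . . . .
    . . . . . . . . . . . .
    . . . . . . . . . . . .
    . . . . . . . . . . . .
    . . . . . . . . . . . .
    . . . . . . . . . . . .
    . . . . . . . . . . . .
T1:
  2·area = 40
  edge (22, 0)→(6, 8): d=(-16,8) right/bottom  bias=-1
  edge (6, 8)→(1, 8): d=(-5,0) right/bottom  bias=-1
  edge (1, 8)→(22, 0): d=(21,-8) top-left  bias=+0
    (7,1)@(15, 3): e=[8,25,7] → X
    (8,1)@(17, 3): e=[-8,25,23] → .
    (4,2)@(9, 5): e=[24,15,1] → X
    (5,2)@(11, 5): e=[8,15,17] → X
    (6,2)@(13, 5): e=[-8,15,33] → .
    (7,2)@(15, 5): e=[-24,15,49] → .
    (2,3)@(5, 7): e=[24,5,11] → X
    (3,3)@(7, 7): e=[8,5,27] → X
    (4,3)@(9, 7): e=[-8,5,43] → .
    (5,3)@(11, 7): e=[-24,5,59] → .
    (2,4)@(5, 9): e=[-8,-5,53] → .
    (3,4)@(7, 9): e=[-24,-5,69] → .
  covered (5 px):
    . . . . . . . . . . . .
    . . . . . . . X . . . .
    . . . . X X . . . . . .
    . . X X . . . . . . . .
    . . . . . . . . . . . .
    . . . . . . . . . . . .
    . . . . . . . . . . . .
T2:
  2·area = 36
  edge (14, 2)→(24, 0): d=(10,-2) top-left  bias=+0
  edge (24, 0)→(12, 6): d=(-12,6) right/bottom  bias=-1
  edge (12, 6)→(14, 2): d=(2,-4) top-left  bias=+0
    (9,0)@(19, 1): e=[0,18,18] → X  [on edge]
    (10,0)@(21, 1): e=[4,6,26] → X
    (11,0)@(23, 1): e=[8,-6,34] → .
    (4,1)@(9, 3): e=[0,54,-18] → .  [on edge]
    (7,1)@(15, 3): e=[12,18,6] → X
    (8,1)@(17, 3): e=[16,6,14] → X
    (9,1)@(19, 3): e=[20,-6,22] → .
    (10,1)@(21, 3): e=[24,-18,30] → .
    (6,2)@(13, 5): e=[28,6,2] → X
    (7,2)@(15, 5): e=[32,-6,10] → .
    (8,2)@(17, 5): e=[36,-18,18] → .
    (6,3)@(13, 7): e=[48,-18,6] → .
  covered (5 px):
    . . . . . . . . . X X .
    . . . . . . . X X . . .
    . . . . . . X . . . . .
    . . . . . . . . . . . .
    . . . . . . . . . . . .
    . . . . . . . . . . . .
    . . . . . . . . . . . .
T3:
  2·area = 84  (B↔C swapped to make it positive)
  edge (16, 6)→(2, 6): d=(-14,0) right/bottom  bias=-1
  edge (2, 6)→(18, 0): d=(16,-6) top-left  bias=+0
  edge (18, 0)→(16, 6): d=(-2,6) right/bottom  bias=-1
    (8,0)@(17, 1): e=[70,10,4] → X
    (9,0)@(19, 1): e=[70,22,-8] → .
    (5,1)@(11, 3): e=[42,6,36] → X
    (6,1)@(13, 3): e=[42,18,24] → X
    (7,1)@(15, 3): e=[42,30,12] → X
    (8,1)@(17, 3): e=[42,42,0] → .  [on edge]
    (2,2)@(5, 5): e=[14,2,68] → X
    (3,2)@(7, 5): e=[14,14,56] → X
    (4,2)@(9, 5): e=[14,26,44] → X
    (8,2)@(17, 5): e=[14,74,-4] → .
    (2,3)@(5, 7): e=[-14,34,64] → .
    (3,3)@(7, 7): e=[-14,46,52] → .
    (7,4)@(15, 9): e=[-42,126,0] → .  [on edge]
  covered (10 px):
    . . . . . . . . X . . .
    . . . . . X X X . . . .
    . . X X X X X X . . . .
    . . . . . . . . . . . .
    . . . . . . . . . . . .
    . . . . . . . . . . . .
    . . . . . . . . . . . .

Answer: 20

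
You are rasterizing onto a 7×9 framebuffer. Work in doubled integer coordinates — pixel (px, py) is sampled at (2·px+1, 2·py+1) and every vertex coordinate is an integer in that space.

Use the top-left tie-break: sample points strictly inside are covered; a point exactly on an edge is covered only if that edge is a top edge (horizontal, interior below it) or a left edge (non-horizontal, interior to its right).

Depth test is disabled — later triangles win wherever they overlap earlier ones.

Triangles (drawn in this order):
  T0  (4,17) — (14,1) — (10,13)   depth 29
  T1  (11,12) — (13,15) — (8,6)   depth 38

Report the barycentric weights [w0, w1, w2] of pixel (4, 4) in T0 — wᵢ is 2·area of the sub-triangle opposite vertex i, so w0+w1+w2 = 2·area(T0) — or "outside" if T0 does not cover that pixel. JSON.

T0:
  2·area = 56
  edge (4, 17)→(14, 1): d=(10,-16) top-left  bias=+0
  edge (14, 1)→(10, 13): d=(-4,12) right/bottom  bias=-1
  edge (10, 13)→(4, 17): d=(-6,4) right/bottom  bias=-1
    (6,1)@(13, 3): e=[4,4,48] → █
    (6,2)@(13, 5): e=[24,-4,36] → ·
    (5,3)@(11, 7): e=[12,12,32] → █
    (6,3)@(13, 7): e=[44,-12,24] → ·
    (4,4)@(9, 9): e=[0,28,28] → █  [on edge]
    (6,4)@(13, 9): e=[64,-20,12] → ·
    (4,5)@(9, 11): e=[20,20,16] → █
    (5,5)@(11, 11): e=[52,-4,8] → ·
    (6,5)@(13, 11): e=[84,-28,0] → ·  [on edge]
    (3,6)@(7, 13): e=[8,36,12] → █
    (5,6)@(11, 13): e=[72,-12,-4] → ·
    (3,7)@(7, 15): e=[28,28,0] → ·  [on edge]
  covered (7 px):
    · · · · · · ·
    · · · · · · █
    · · · · · · ·
    · · · · · █ ·
    · · · · █ █ ·
    · · · · █ · ·
    · · · █ █ · ·
    · · · · · · ·
    · · · · · · ·
T1:
  2·area = 3  (B↔C swapped to make it positive)
  edge (11, 12)→(8, 6): d=(-3,-6) top-left  bias=+0
  edge (8, 6)→(13, 15): d=(5,9) right/bottom  bias=-1
  edge (13, 15)→(11, 12): d=(-2,-3) top-left  bias=+0
    (2,1)@(5, 3): e=[-9,12,0] → ·  [on edge]
    (4,4)@(9, 9): e=[-3,6,0] → ·  [on edge]
    (6,7)@(13, 15): e=[3,0,0] → ·  [on edge]
  covered (0 px):
    · · · · · · ·
    · · · · · · ·
    · · · · · · ·
    · · · · · · ·
    · · · · · · ·
    · · · · · · ·
    · · · · · · ·
    · · · · · · ·
    · · · · · · ·

Result: [28,28,0]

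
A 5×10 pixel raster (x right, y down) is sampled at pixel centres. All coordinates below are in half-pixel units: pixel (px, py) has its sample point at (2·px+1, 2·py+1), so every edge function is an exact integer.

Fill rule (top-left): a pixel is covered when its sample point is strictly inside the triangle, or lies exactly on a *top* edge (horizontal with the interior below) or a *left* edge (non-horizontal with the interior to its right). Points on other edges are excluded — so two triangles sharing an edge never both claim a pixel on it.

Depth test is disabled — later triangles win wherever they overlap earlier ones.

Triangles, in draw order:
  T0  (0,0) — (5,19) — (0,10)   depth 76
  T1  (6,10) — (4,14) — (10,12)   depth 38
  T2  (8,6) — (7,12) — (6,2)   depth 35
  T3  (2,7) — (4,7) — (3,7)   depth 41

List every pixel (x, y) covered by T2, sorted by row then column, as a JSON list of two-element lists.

T0:
  2·area = 50
  edge (0, 0)→(5, 19): d=(5,19) right/bottom  bias=-1
  edge (5, 19)→(0, 10): d=(-5,-9) top-left  bias=+0
  edge (0, 10)→(0, 0): d=(0,-10) top-left  bias=+0
    (0,2)@(1, 5): e=[6,34,10] → X
    (1,2)@(3, 5): e=[-32,52,30] → .
    (0,3)@(1, 7): e=[16,24,10] → X
    (1,3)@(3, 7): e=[-22,42,30] → .
    (0,4)@(1, 9): e=[26,14,10] → X
    (1,4)@(3, 9): e=[-12,32,30] → .
    (0,5)@(1, 11): e=[36,4,10] → X
    (1,5)@(3, 11): e=[-2,22,30] → .
    (0,6)@(1, 13): e=[46,-6,10] → .
    (1,6)@(3, 13): e=[8,12,30] → X
    (2,6)@(5, 13): e=[-30,30,50] → .
    (1,7)@(3, 15): e=[18,2,30] → X
    (2,9)@(5, 19): e=[0,0,50] → .  [on edge]
  covered (6 px):
    . . . . .
    . . . . .
    X . . . .
    X . . . .
    X . . . .
    X . . . .
    . X . . .
    . X . . .
    . . . . .
    . . . . .
T1:
  2·area = 20  (B↔C swapped to make it positive)
  edge (6, 10)→(10, 12): d=(4,2) right/bottom  bias=-1
  edge (10, 12)→(4, 14): d=(-6,2) right/bottom  bias=-1
  edge (4, 14)→(6, 10): d=(2,-4) top-left  bias=+0
    (3,5)@(7, 11): e=[2,12,6] → X
    (4,5)@(9, 11): e=[-2,8,14] → .
    (2,6)@(5, 13): e=[14,4,2] → X
    (3,6)@(7, 13): e=[10,0,10] → .  [on edge]
    (0,7)@(1, 15): e=[30,0,-10] → .  [on edge]
    (2,7)@(5, 15): e=[22,-8,6] → .
  covered (2 px):
    . . . . .
    . . . . .
    . . . . .
    . . . . .
    . . . . .
    . . . X .
    . . X . .
    . . . . .
    . . . . .
    . . . . .
T2:
  2·area = 16
  edge (8, 6)→(7, 12): d=(-1,6) right/bottom  bias=-1
  edge (7, 12)→(6, 2): d=(-1,-10) top-left  bias=+0
  edge (6, 2)→(8, 6): d=(2,4) right/bottom  bias=-1
    (3,2)@(7, 5): e=[7,7,2] → X
    (4,2)@(9, 5): e=[-5,27,-6] → .
    (3,3)@(7, 7): e=[5,5,6] → X
    (4,3)@(9, 7): e=[-7,25,-2] → .
    (3,4)@(7, 9): e=[3,3,10] → X
    (4,4)@(9, 9): e=[-9,23,2] → .
    (3,5)@(7, 11): e=[1,1,14] → X
    (4,5)@(9, 11): e=[-11,21,6] → .
    (3,6)@(7, 13): e=[-1,-1,18] → .
  covered (4 px):
    . . . . .
    . . . . .
    . . . X .
    . . . X .
    . . . X .
    . . . X .
    . . . . .
    . . . . .
    . . . . .
    . . . . .
T3:
  degenerate (2·area = 0) — covers nothing

Final: [[3,2],[3,3],[3,4],[3,5]]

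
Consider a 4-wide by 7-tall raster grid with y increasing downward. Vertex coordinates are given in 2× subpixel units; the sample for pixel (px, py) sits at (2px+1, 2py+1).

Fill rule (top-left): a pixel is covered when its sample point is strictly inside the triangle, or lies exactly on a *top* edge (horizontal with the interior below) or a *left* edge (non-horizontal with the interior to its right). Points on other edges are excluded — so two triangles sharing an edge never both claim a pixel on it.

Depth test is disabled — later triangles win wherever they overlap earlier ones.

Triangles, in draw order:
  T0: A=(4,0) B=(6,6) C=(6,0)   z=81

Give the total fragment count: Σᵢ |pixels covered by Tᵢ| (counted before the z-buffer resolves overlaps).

T0:
  2·area = 12  (B↔C swapped to make it positive)
  edge (4, 0)→(6, 0): d=(2,0) top-left  bias=+0
  edge (6, 0)→(6, 6): d=(0,6) right/bottom  bias=-1
  edge (6, 6)→(4, 0): d=(-2,-6) top-left  bias=+0
    (2,0)@(5, 1): e=[2,6,4] → X
    (3,0)@(7, 1): e=[2,-6,16] → .
    (2,1)@(5, 3): e=[6,6,0] → X  [on edge]
    (3,1)@(7, 3): e=[6,-6,12] → .
    (2,2)@(5, 5): e=[10,6,-4] → .
    (3,4)@(7, 9): e=[18,-6,0] → .  [on edge]
  covered (2 px):
    . . X .
    . . X .
    . . . .
    . . . .
    . . . .
    . . . .
    . . . .

Answer: 2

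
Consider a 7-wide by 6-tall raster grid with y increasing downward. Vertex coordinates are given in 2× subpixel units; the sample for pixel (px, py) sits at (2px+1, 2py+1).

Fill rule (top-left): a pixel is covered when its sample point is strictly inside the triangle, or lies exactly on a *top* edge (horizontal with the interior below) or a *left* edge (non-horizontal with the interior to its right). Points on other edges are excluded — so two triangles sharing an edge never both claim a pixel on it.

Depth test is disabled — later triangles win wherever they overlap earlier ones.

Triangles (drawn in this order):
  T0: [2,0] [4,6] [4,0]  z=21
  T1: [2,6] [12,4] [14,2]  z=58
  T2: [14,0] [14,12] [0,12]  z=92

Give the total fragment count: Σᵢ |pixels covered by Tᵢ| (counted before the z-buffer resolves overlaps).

T0:
  2·area = 12  (B↔C swapped to make it positive)
  edge (2, 0)→(4, 0): d=(2,0) top-left  bias=+0
  edge (4, 0)→(4, 6): d=(0,6) right/bottom  bias=-1
  edge (4, 6)→(2, 0): d=(-2,-6) top-left  bias=+0
    (1,0)@(3, 1): e=[2,6,4] → #
    (2,0)@(5, 1): e=[2,-6,16] → ·
    (1,1)@(3, 3): e=[6,6,0] → #  [on edge]
    (2,1)@(5, 3): e=[6,-6,12] → ·
    (1,2)@(3, 5): e=[10,6,-4] → ·
    (2,4)@(5, 9): e=[18,-6,0] → ·  [on edge]
  covered (2 px):
    · # · · · · ·
    · # · · · · ·
    · · · · · · ·
    · · · · · · ·
    · · · · · · ·
    · · · · · · ·
T1:
  2·area = 16  (B↔C swapped to make it positive)
  edge (2, 6)→(14, 2): d=(12,-4) top-left  bias=+0
  edge (14, 2)→(12, 4): d=(-2,2) right/bottom  bias=-1
  edge (12, 4)→(2, 6): d=(-10,2) right/bottom  bias=-1
    (5,1)@(11, 3): e=[0,4,12] → #  [on edge]
    (6,1)@(13, 3): e=[8,0,8] → ·  [on edge]
    (2,2)@(5, 5): e=[0,12,4] → #  [on edge]
    (3,2)@(7, 5): e=[8,8,0] → ·  [on edge]
    (5,2)@(11, 5): e=[24,0,-8] → ·  [on edge]
    (2,3)@(5, 7): e=[24,8,-16] → ·
    (4,3)@(9, 7): e=[40,0,-24] → ·  [on edge]
    (3,4)@(7, 9): e=[56,0,-40] → ·  [on edge]
    (2,5)@(5, 11): e=[72,0,-56] → ·  [on edge]
  covered (2 px):
    · · · · · · ·
    · · · · · # ·
    · · # · · · ·
    · · · · · · ·
    · · · · · · ·
    · · · · · · ·
T2:
  2·area = 168
  edge (14, 0)→(14, 12): d=(0,12) right/bottom  bias=-1
  edge (14, 12)→(0, 12): d=(-14,0) right/bottom  bias=-1
  edge (0, 12)→(14, 0): d=(14,-12) top-left  bias=+0
    (6,0)@(13, 1): e=[12,154,2] → #
    (5,1)@(11, 3): e=[36,126,6] → #
    (4,2)@(9, 5): e=[60,98,10] → #
    (3,3)@(7, 7): e=[84,70,14] → #
    (2,4)@(5, 9): e=[108,42,18] → #
    (1,5)@(3, 11): e=[132,14,22] → #
  covered (21 px):
    · · · · · · #
    · · · · · # #
    · · · · # # #
    · · · # # # #
    · · # # # # #
    · # # # # # #

Final: 25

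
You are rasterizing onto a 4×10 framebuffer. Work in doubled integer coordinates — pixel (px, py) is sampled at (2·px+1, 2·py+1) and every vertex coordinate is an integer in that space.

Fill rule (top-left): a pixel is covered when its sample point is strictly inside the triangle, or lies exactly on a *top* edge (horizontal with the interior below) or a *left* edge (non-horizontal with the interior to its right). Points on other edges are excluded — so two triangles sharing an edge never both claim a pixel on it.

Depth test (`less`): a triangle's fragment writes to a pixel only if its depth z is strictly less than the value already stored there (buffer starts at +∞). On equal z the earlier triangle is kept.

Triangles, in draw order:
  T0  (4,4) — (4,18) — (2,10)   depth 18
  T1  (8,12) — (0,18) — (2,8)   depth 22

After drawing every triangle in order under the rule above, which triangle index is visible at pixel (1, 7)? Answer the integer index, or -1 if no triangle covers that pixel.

T0:
  2·area = 28
  edge (4, 4)→(4, 18): d=(0,14) right/bottom  bias=-1
  edge (4, 18)→(2, 10): d=(-2,-8) top-left  bias=+0
  edge (2, 10)→(4, 4): d=(2,-6) top-left  bias=+0
    (2,0)@(5, 1): e=[-14,42,0] → ·  [on edge]
    (1,3)@(3, 7): e=[14,14,0] → █  [on edge]
    (2,3)@(5, 7): e=[-14,30,12] → ·
    (1,4)@(3, 9): e=[14,10,4] → █
    (2,4)@(5, 9): e=[-14,26,16] → ·
    (1,5)@(3, 11): e=[14,6,8] → █
    (2,5)@(5, 11): e=[-14,22,20] → ·
    (0,6)@(1, 13): e=[42,-14,0] → ·  [on edge]
    (1,6)@(3, 13): e=[14,2,12] → █
    (2,6)@(5, 13): e=[-14,18,24] → ·
    (1,7)@(3, 15): e=[14,-2,16] → ·
  covered (4 px):
    · · · ·
    · · · ·
    · · · ·
    · █ · ·
    · █ · ·
    · █ · ·
    · █ · ·
    · · · ·
    · · · ·
    · · · ·
T1:
  2·area = 68
  edge (8, 12)→(0, 18): d=(-8,6) right/bottom  bias=-1
  edge (0, 18)→(2, 8): d=(2,-10) top-left  bias=+0
  edge (2, 8)→(8, 12): d=(6,4) right/bottom  bias=-1
    (1,1)@(3, 3): e=[102,0,-34] → ·  [on edge]
    (1,4)@(3, 9): e=[54,12,2] → █
    (2,4)@(5, 9): e=[42,32,-6] → ·
    (1,5)@(3, 11): e=[38,16,14] → █
    (2,5)@(5, 11): e=[26,36,6] → █
    (3,5)@(7, 11): e=[14,56,-2] → ·
    (0,6)@(1, 13): e=[34,0,34] → █  [on edge]
    (3,6)@(7, 13): e=[-2,60,10] → ·
    (0,7)@(1, 15): e=[18,4,46] → █
    (2,7)@(5, 15): e=[-6,44,30] → ·
    (0,8)@(1, 17): e=[2,8,58] → █
    (1,8)@(3, 17): e=[-10,28,50] → ·
  covered (9 px):
    · · · ·
    · · · ·
    · · · ·
    · · · ·
    · █ · ·
    · █ █ ·
    █ █ █ ·
    █ █ · ·
    █ · · ·
    · · · ·

Z-buffer (winner per pixel, '.' = empty):
  . . . .
  . . . .
  . . . .
  . 0 . .
  . 0 . .
  . 0 1 .
  1 0 1 .
  1 1 . .
  1 . . .
  . . . .

Result: 1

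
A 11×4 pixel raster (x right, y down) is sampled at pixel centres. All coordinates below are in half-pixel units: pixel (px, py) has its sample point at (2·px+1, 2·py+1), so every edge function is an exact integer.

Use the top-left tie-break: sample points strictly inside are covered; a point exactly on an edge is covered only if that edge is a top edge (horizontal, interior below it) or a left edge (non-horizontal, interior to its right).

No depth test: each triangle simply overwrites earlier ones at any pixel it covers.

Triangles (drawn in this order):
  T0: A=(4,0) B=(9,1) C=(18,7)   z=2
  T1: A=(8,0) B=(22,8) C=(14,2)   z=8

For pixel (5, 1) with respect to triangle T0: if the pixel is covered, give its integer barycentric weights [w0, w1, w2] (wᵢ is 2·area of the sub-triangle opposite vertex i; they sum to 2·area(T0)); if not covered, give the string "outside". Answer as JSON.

T0:
  2·area = 21
  edge (4, 0)→(9, 1): d=(5,1) right/bottom  bias=-1
  edge (9, 1)→(18, 7): d=(9,6) right/bottom  bias=-1
  edge (18, 7)→(4, 0): d=(-14,-7) top-left  bias=+0
    (3,0)@(7, 1): e=[2,12,7] → X
    (4,0)@(9, 1): e=[0,0,21] → .  [on edge]
    (3,1)@(7, 3): e=[12,30,-21] → .
    (5,1)@(11, 3): e=[8,6,7] → X
    (6,1)@(13, 3): e=[6,-6,21] → .
    (9,1)@(19, 3): e=[0,-42,63] → .  [on edge]
    (5,2)@(11, 5): e=[18,24,-21] → .
    (7,2)@(15, 5): e=[14,0,7] → .  [on edge]
  covered (2 px):
    . . . X . . . . . . .
    . . . . . X . . . . .
    . . . . . . . . . . .
    . . . . . . . . . . .
T1:
  2·area = 20  (B↔C swapped to make it positive)
  edge (8, 0)→(14, 2): d=(6,2) right/bottom  bias=-1
  edge (14, 2)→(22, 8): d=(8,6) right/bottom  bias=-1
  edge (22, 8)→(8, 0): d=(-14,-8) top-left  bias=+0
    (5,0)@(11, 1): e=[0,10,10] → .  [on edge]
    (7,1)@(15, 3): e=[4,2,14] → X
    (8,1)@(17, 3): e=[0,-10,30] → .  [on edge]
    (7,2)@(15, 5): e=[16,18,-14] → .
    (8,2)@(17, 5): e=[12,6,2] → X
    (9,2)@(19, 5): e=[8,-6,18] → .
    (8,3)@(17, 7): e=[24,22,-26] → .
  covered (2 px):
    . . . . . . . . . . .
    . . . . . . . X . . .
    . . . . . . . . X . .
    . . . . . . . . . . .

Answer: [6,7,8]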